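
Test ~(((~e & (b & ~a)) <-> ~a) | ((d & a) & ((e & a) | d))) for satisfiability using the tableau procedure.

Satisfiable

Initial set: {~(((~e & (b & ~a)) <-> ~a) | ((d & a) & ((e & a) | d)))}.
~(((~e & (b & ~a)) <-> ~a) | ((d & a) & ((e & a) | d))): α-rule — add ~((~e & (b & ~a)) <-> ~a), ~((d & a) & ((e & a) | d)).
~((~e & (b & ~a)) <-> ~a): β-rule — branch into (~e & (b & ~a)), ~~a  //  ~(~e & (b & ~a)), ~a.
  branch 1 (add (~e & (b & ~a)), ~~a):
    (~e & (b & ~a)): α-rule — add ~e, (b & ~a).
    (b & ~a): α-rule — add b, ~a.
    × closes — contains both a and ~a.
  branch 2 (add ~(~e & (b & ~a)), ~a):
    ~((d & a) & ((e & a) | d)): β-rule — branch into ~(d & a)  //  ~((e & a) | d).
      branch 2.1 (add ~(d & a)):
        ~(~e & (b & ~a)): β-rule — branch into ~~e  //  ~(b & ~a).
          branch 2.1.1 (add ~~e):
            ~(d & a): β-rule — branch into ~d  //  ~a.
              branch 2.1.1.1 (add ~d):
                ○ open, literals {a=false, d=false, e=true}.
              branch 2.1.1.2 (add ~a):
                ○ open, literals {a=false, e=true}.
          branch 2.1.2 (add ~(b & ~a)):
            ~(d & a): β-rule — branch into ~d  //  ~a.
              branch 2.1.2.1 (add ~d):
                ~(b & ~a): β-rule — branch into ~b  //  ~~a.
                  branch 2.1.2.1.1 (add ~b):
                    ○ open, literals {a=false, b=false, d=false}.
                  branch 2.1.2.1.2 (add ~~a):
                    × closes — contains both a and ~a.
              branch 2.1.2.2 (add ~a):
                ~(b & ~a): β-rule — branch into ~b  //  ~~a.
                  branch 2.1.2.2.1 (add ~b):
                    ○ open, literals {a=false, b=false}.
                  branch 2.1.2.2.2 (add ~~a):
                    × closes — contains both a and ~a.
      branch 2.2 (add ~((e & a) | d)):
        ~((e & a) | d): α-rule — add ~(e & a), ~d.
        ~(~e & (b & ~a)): β-rule — branch into ~~e  //  ~(b & ~a).
          branch 2.2.1 (add ~~e):
            ~(e & a): β-rule — branch into ~e  //  ~a.
              branch 2.2.1.1 (add ~e):
                × closes — contains both e and ~e.
              branch 2.2.1.2 (add ~a):
                ○ open, literals {a=false, d=false, e=true}.
          branch 2.2.2 (add ~(b & ~a)):
            ~(e & a): β-rule — branch into ~e  //  ~a.
              branch 2.2.2.1 (add ~e):
                ~(b & ~a): β-rule — branch into ~b  //  ~~a.
                  branch 2.2.2.1.1 (add ~b):
                    ○ open, literals {a=false, b=false, d=false, e=false}.
                  branch 2.2.2.1.2 (add ~~a):
                    × closes — contains both a and ~a.
              branch 2.2.2.2 (add ~a):
                ~(b & ~a): β-rule — branch into ~b  //  ~~a.
                  branch 2.2.2.2.1 (add ~b):
                    ○ open, literals {a=false, b=false, d=false}.
                  branch 2.2.2.2.2 (add ~~a):
                    × closes — contains both a and ~a.
6 branches closed, 7 open.
An open branch gives a satisfying assignment: a=false, d=false, e=true.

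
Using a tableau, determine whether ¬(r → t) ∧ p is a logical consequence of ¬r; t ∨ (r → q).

No

Initial set: {T ¬r; T (t ∨ (r → q)); F (¬(r → t) ∧ p)}.
T (t ∨ (r → q)): β-rule — branch into T t  //  T (r → q).
  branch 1 (add T t):
    F (¬(r → t) ∧ p): β-rule — branch into F ¬(r → t)  //  F p.
      branch 1.1 (add F ¬(r → t)):
        F ¬(r → t): β-rule — branch into F r  //  T t.
          branch 1.1.1 (add F r):
            ○ open, literals {r=0, t=1}.
          branch 1.1.2 (add T t):
            ○ open, literals {r=0, t=1}.
      branch 1.2 (add F p):
        ○ open, literals {p=0, r=0, t=1}.
  branch 2 (add T (r → q)):
    F (¬(r → t) ∧ p): β-rule — branch into F ¬(r → t)  //  F p.
      branch 2.1 (add F ¬(r → t)):
        T (r → q): β-rule — branch into F r  //  T q.
          branch 2.1.1 (add F r):
            F ¬(r → t): β-rule — branch into F r  //  T t.
              branch 2.1.1.1 (add F r):
                ○ open, literals {r=0}.
              branch 2.1.1.2 (add T t):
                ○ open, literals {r=0, t=1}.
          branch 2.1.2 (add T q):
            F ¬(r → t): β-rule — branch into F r  //  T t.
              branch 2.1.2.1 (add F r):
                ○ open, literals {q=1, r=0}.
              branch 2.1.2.2 (add T t):
                ○ open, literals {q=1, r=0, t=1}.
      branch 2.2 (add F p):
        T (r → q): β-rule — branch into F r  //  T q.
          branch 2.2.1 (add F r):
            ○ open, literals {p=0, r=0}.
          branch 2.2.2 (add T q):
            ○ open, literals {p=0, q=1, r=0}.
0 branches closed, 9 open.
An open branch gives a countermodel: r=0, t=1 (unmentioned atoms arbitrary); the premises hold there but the conclusion fails.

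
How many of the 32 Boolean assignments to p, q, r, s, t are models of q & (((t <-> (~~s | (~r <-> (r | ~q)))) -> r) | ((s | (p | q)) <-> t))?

Initial set: {(q & (((t <-> (~~s | (~r <-> (r | ~q)))) -> r) | ((s | (p | q)) <-> t)))}.
(q & (((t <-> (~~s | (~r <-> (r | ~q)))) -> r) | ((s | (p | q)) <-> t))): α-rule — add q, (((t <-> (~~s | (~r <-> (r | ~q)))) -> r) | ((s | (p | q)) <-> t)).
(((t <-> (~~s | (~r <-> (r | ~q)))) -> r) | ((s | (p | q)) <-> t)): β-rule — branch into ((t <-> (~~s | (~r <-> (r | ~q)))) -> r)  //  ((s | (p | q)) <-> t).
  branch 1 (add ((t <-> (~~s | (~r <-> (r | ~q)))) -> r)):
    ((t <-> (~~s | (~r <-> (r | ~q)))) -> r): β-rule — branch into ~(t <-> (~~s | (~r <-> (r | ~q))))  //  r.
      branch 1.1 (add ~(t <-> (~~s | (~r <-> (r | ~q))))):
        ~(t <-> (~~s | (~r <-> (r | ~q)))): β-rule — branch into t, ~(~~s | (~r <-> (r | ~q)))  //  ~t, (~~s | (~r <-> (r | ~q))).
          branch 1.1.1 (add t, ~(~~s | (~r <-> (r | ~q)))):
            ~(~~s | (~r <-> (r | ~q))): α-rule — add ~~~s, ~(~r <-> (r | ~q)).
            ~~~s: drop double negation, giving ~s.
            ~(~r <-> (r | ~q)): β-rule — branch into ~r, ~(r | ~q)  //  ~~r, (r | ~q).
              branch 1.1.1.1 (add ~r, ~(r | ~q)):
                ~(r | ~q): α-rule — add ~r, ~~q.
                ○ open, literals {q=T, r=F, s=F, t=T}.
              branch 1.1.1.2 (add ~~r, (r | ~q)):
                (r | ~q): β-rule — branch into r  //  ~q.
                  branch 1.1.1.2.1 (add r):
                    ○ open, literals {q=T, r=T, s=F, t=T}.
                  branch 1.1.1.2.2 (add ~q):
                    × closes — contains both q and ~q.
          branch 1.1.2 (add ~t, (~~s | (~r <-> (r | ~q)))):
            (~~s | (~r <-> (r | ~q))): β-rule — branch into ~~s  //  (~r <-> (r | ~q)).
              branch 1.1.2.1 (add ~~s):
                ~~s: drop double negation, giving s.
                ○ open, literals {q=T, s=T, t=F}.
              branch 1.1.2.2 (add (~r <-> (r | ~q))):
                (~r <-> (r | ~q)): β-rule — branch into ~r, (r | ~q)  //  ~~r, ~(r | ~q).
                  branch 1.1.2.2.1 (add ~r, (r | ~q)):
                    (r | ~q): β-rule — branch into r  //  ~q.
                      branch 1.1.2.2.1.1 (add r):
                        × closes — contains both r and ~r.
                      branch 1.1.2.2.1.2 (add ~q):
                        × closes — contains both q and ~q.
                  branch 1.1.2.2.2 (add ~~r, ~(r | ~q)):
                    ~(r | ~q): α-rule — add ~r, ~~q.
                    × closes — contains both r and ~r.
      branch 1.2 (add r):
        ○ open, literals {q=T, r=T}.
  branch 2 (add ((s | (p | q)) <-> t)):
    ((s | (p | q)) <-> t): β-rule — branch into (s | (p | q)), t  //  ~(s | (p | q)), ~t.
      branch 2.1 (add (s | (p | q)), t):
        (s | (p | q)): β-rule — branch into s  //  (p | q).
          branch 2.1.1 (add s):
            ○ open, literals {q=T, s=T, t=T}.
          branch 2.1.2 (add (p | q)):
            (p | q): β-rule — branch into p  //  q.
              branch 2.1.2.1 (add p):
                ○ open, literals {p=T, q=T, t=T}.
              branch 2.1.2.2 (add q):
                ○ open, literals {q=T, t=T}.
      branch 2.2 (add ~(s | (p | q)), ~t):
        ~(s | (p | q)): α-rule — add ~s, ~(p | q).
        ~(p | q): α-rule — add ~p, ~q.
        × closes — contains both q and ~q.
5 branches closed, 7 open.
Each open branch fixes some atoms; the unmentioned ones are free. Counting distinct full assignments: branch {q=T, r=F, s=F, t=T} (p) contributes 2 new; branch {q=T, r=T, s=F, t=T} (p) contributes 2 new; branch {q=T, s=T, t=F} (p, r) contributes 4 new; branch {q=T, r=T} (p, s, t) contributes 4 new; branch {q=T, s=T, t=T} (p, r) contributes 2 new; branch {p=T, q=T, t=T} (r, s) contributes 0 new; branch {q=T, t=T} (p, r, s) contributes 0 new. Total: 14.

14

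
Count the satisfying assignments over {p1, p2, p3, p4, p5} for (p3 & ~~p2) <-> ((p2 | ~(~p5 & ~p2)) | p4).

Initial set: {T ((p3 & ~~p2) <-> ((p2 | ~(~p5 & ~p2)) | p4))}.
T ((p3 & ~~p2) <-> ((p2 | ~(~p5 & ~p2)) | p4)): β-rule — branch into T (p3 & ~~p2), T ((p2 | ~(~p5 & ~p2)) | p4)  //  F (p3 & ~~p2), F ((p2 | ~(~p5 & ~p2)) | p4).
  branch 1 (add T (p3 & ~~p2), T ((p2 | ~(~p5 & ~p2)) | p4)):
    T (p3 & ~~p2): α-rule — add T p3, T ~~p2.
    T ~~p2: drop double negation, giving T p2.
    T ((p2 | ~(~p5 & ~p2)) | p4): β-rule — branch into T (p2 | ~(~p5 & ~p2))  //  T p4.
      branch 1.1 (add T (p2 | ~(~p5 & ~p2))):
        T (p2 | ~(~p5 & ~p2)): β-rule — branch into T p2  //  T ~(~p5 & ~p2).
          branch 1.1.1 (add T p2):
            ○ open, literals {p2=true, p3=true}.
          branch 1.1.2 (add T ~(~p5 & ~p2)):
            T ~(~p5 & ~p2): β-rule — branch into F ~p5  //  F ~p2.
              branch 1.1.2.1 (add F ~p5):
                ○ open, literals {p2=true, p3=true, p5=true}.
              branch 1.1.2.2 (add F ~p2):
                ○ open, literals {p2=true, p3=true}.
      branch 1.2 (add T p4):
        ○ open, literals {p2=true, p3=true, p4=true}.
  branch 2 (add F (p3 & ~~p2), F ((p2 | ~(~p5 & ~p2)) | p4)):
    F ((p2 | ~(~p5 & ~p2)) | p4): α-rule — add F (p2 | ~(~p5 & ~p2)), F p4.
    F (p2 | ~(~p5 & ~p2)): α-rule — add F p2, F ~(~p5 & ~p2).
    F ~(~p5 & ~p2): α-rule — add T ~p5, T ~p2.
    F (p3 & ~~p2): β-rule — branch into F p3  //  F ~~p2.
      branch 2.1 (add F p3):
        ○ open, literals {p2=false, p3=false, p4=false, p5=false}.
      branch 2.2 (add F ~~p2):
        F ~~p2: drop double negation, giving F p2.
        ○ open, literals {p2=false, p4=false, p5=false}.
0 branches closed, 6 open.
Each open branch fixes some atoms; the unmentioned ones are free. Counting distinct full assignments: branch {p2=true, p3=true} (p1, p4, p5) contributes 8 new; branch {p2=true, p3=true, p5=true} (p1, p4) contributes 0 new; branch {p2=true, p3=true} (p1, p4, p5) contributes 0 new; branch {p2=true, p3=true, p4=true} (p1, p5) contributes 0 new; branch {p2=false, p3=false, p4=false, p5=false} (p1) contributes 2 new; branch {p2=false, p4=false, p5=false} (p1, p3) contributes 2 new. Total: 12.

12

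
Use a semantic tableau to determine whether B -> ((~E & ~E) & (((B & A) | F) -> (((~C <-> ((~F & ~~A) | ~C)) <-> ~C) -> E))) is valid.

Not valid

Assume the negation and expand:
Initial set: {~(B -> ((~E & ~E) & (((B & A) | F) -> (((~C <-> ((~F & ~~A) | ~C)) <-> ~C) -> E))))}.
~(B -> ((~E & ~E) & (((B & A) | F) -> (((~C <-> ((~F & ~~A) | ~C)) <-> ~C) -> E)))): α-rule — add B, ~((~E & ~E) & (((B & A) | F) -> (((~C <-> ((~F & ~~A) | ~C)) <-> ~C) -> E))).
~((~E & ~E) & (((B & A) | F) -> (((~C <-> ((~F & ~~A) | ~C)) <-> ~C) -> E))): β-rule — branch into ~(~E & ~E)  //  ~(((B & A) | F) -> (((~C <-> ((~F & ~~A) | ~C)) <-> ~C) -> E)).
  branch 1 (add ~(~E & ~E)):
    ~(~E & ~E): β-rule — branch into ~~E  //  ~~E.
      branch 1.1 (add ~~E):
        ○ open, literals {B=T, E=T}.
      branch 1.2 (add ~~E):
        ○ open, literals {B=T, E=T}.
  branch 2 (add ~(((B & A) | F) -> (((~C <-> ((~F & ~~A) | ~C)) <-> ~C) -> E))):
    ~(((B & A) | F) -> (((~C <-> ((~F & ~~A) | ~C)) <-> ~C) -> E)): α-rule — add ((B & A) | F), ~(((~C <-> ((~F & ~~A) | ~C)) <-> ~C) -> E).
    ~(((~C <-> ((~F & ~~A) | ~C)) <-> ~C) -> E): α-rule — add ((~C <-> ((~F & ~~A) | ~C)) <-> ~C), ~E.
    ((B & A) | F): β-rule — branch into (B & A)  //  F.
      branch 2.1 (add (B & A)):
        (B & A): α-rule — add B, A.
        ((~C <-> ((~F & ~~A) | ~C)) <-> ~C): β-rule — branch into (~C <-> ((~F & ~~A) | ~C)), ~C  //  ~(~C <-> ((~F & ~~A) | ~C)), ~~C.
          branch 2.1.1 (add (~C <-> ((~F & ~~A) | ~C)), ~C):
            (~C <-> ((~F & ~~A) | ~C)): β-rule — branch into ~C, ((~F & ~~A) | ~C)  //  ~~C, ~((~F & ~~A) | ~C).
              branch 2.1.1.1 (add ~C, ((~F & ~~A) | ~C)):
                ((~F & ~~A) | ~C): β-rule — branch into (~F & ~~A)  //  ~C.
                  branch 2.1.1.1.1 (add (~F & ~~A)):
                    (~F & ~~A): α-rule — add ~F, ~~A.
                    ~~A: drop double negation, giving A.
                    ○ open, literals {A=T, B=T, C=F, E=F, F=F}.
                  branch 2.1.1.1.2 (add ~C):
                    ○ open, literals {A=T, B=T, C=F, E=F}.
              branch 2.1.1.2 (add ~~C, ~((~F & ~~A) | ~C)):
                × closes — contains both C and ~C.
          branch 2.1.2 (add ~(~C <-> ((~F & ~~A) | ~C)), ~~C):
            ~(~C <-> ((~F & ~~A) | ~C)): β-rule — branch into ~C, ~((~F & ~~A) | ~C)  //  ~~C, ((~F & ~~A) | ~C).
              branch 2.1.2.1 (add ~C, ~((~F & ~~A) | ~C)):
                × closes — contains both C and ~C.
              branch 2.1.2.2 (add ~~C, ((~F & ~~A) | ~C)):
                ((~F & ~~A) | ~C): β-rule — branch into (~F & ~~A)  //  ~C.
                  branch 2.1.2.2.1 (add (~F & ~~A)):
                    (~F & ~~A): α-rule — add ~F, ~~A.
                    ~~A: drop double negation, giving A.
                    ○ open, literals {A=T, B=T, C=T, E=F, F=F}.
                  branch 2.1.2.2.2 (add ~C):
                    × closes — contains both C and ~C.
      branch 2.2 (add F):
        ((~C <-> ((~F & ~~A) | ~C)) <-> ~C): β-rule — branch into (~C <-> ((~F & ~~A) | ~C)), ~C  //  ~(~C <-> ((~F & ~~A) | ~C)), ~~C.
          branch 2.2.1 (add (~C <-> ((~F & ~~A) | ~C)), ~C):
            (~C <-> ((~F & ~~A) | ~C)): β-rule — branch into ~C, ((~F & ~~A) | ~C)  //  ~~C, ~((~F & ~~A) | ~C).
              branch 2.2.1.1 (add ~C, ((~F & ~~A) | ~C)):
                ((~F & ~~A) | ~C): β-rule — branch into (~F & ~~A)  //  ~C.
                  branch 2.2.1.1.1 (add (~F & ~~A)):
                    (~F & ~~A): α-rule — add ~F, ~~A.
                    × closes — contains both F and ~F.
                  branch 2.2.1.1.2 (add ~C):
                    ○ open, literals {B=T, C=F, E=F, F=T}.
              branch 2.2.1.2 (add ~~C, ~((~F & ~~A) | ~C)):
                × closes — contains both C and ~C.
          branch 2.2.2 (add ~(~C <-> ((~F & ~~A) | ~C)), ~~C):
            ~(~C <-> ((~F & ~~A) | ~C)): β-rule — branch into ~C, ~((~F & ~~A) | ~C)  //  ~~C, ((~F & ~~A) | ~C).
              branch 2.2.2.1 (add ~C, ~((~F & ~~A) | ~C)):
                × closes — contains both C and ~C.
              branch 2.2.2.2 (add ~~C, ((~F & ~~A) | ~C)):
                ((~F & ~~A) | ~C): β-rule — branch into (~F & ~~A)  //  ~C.
                  branch 2.2.2.2.1 (add (~F & ~~A)):
                    (~F & ~~A): α-rule — add ~F, ~~A.
                    × closes — contains both F and ~F.
                  branch 2.2.2.2.2 (add ~C):
                    × closes — contains both C and ~C.
8 branches closed, 6 open.
An open branch gives a countermodel: B=T, E=T (unmentioned atoms arbitrary); under it the original formula is false.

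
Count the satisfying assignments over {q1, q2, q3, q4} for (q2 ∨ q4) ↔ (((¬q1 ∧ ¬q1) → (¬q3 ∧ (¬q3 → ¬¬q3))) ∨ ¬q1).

Initial set: {((q2 ∨ q4) ↔ (((¬q1 ∧ ¬q1) → (¬q3 ∧ (¬q3 → ¬¬q3))) ∨ ¬q1))}.
((q2 ∨ q4) ↔ (((¬q1 ∧ ¬q1) → (¬q3 ∧ (¬q3 → ¬¬q3))) ∨ ¬q1)): β-rule — branch into (q2 ∨ q4), (((¬q1 ∧ ¬q1) → (¬q3 ∧ (¬q3 → ¬¬q3))) ∨ ¬q1)  //  ¬(q2 ∨ q4), ¬(((¬q1 ∧ ¬q1) → (¬q3 ∧ (¬q3 → ¬¬q3))) ∨ ¬q1).
  branch 1 (add (q2 ∨ q4), (((¬q1 ∧ ¬q1) → (¬q3 ∧ (¬q3 → ¬¬q3))) ∨ ¬q1)):
    (q2 ∨ q4): β-rule — branch into q2  //  q4.
      branch 1.1 (add q2):
        (((¬q1 ∧ ¬q1) → (¬q3 ∧ (¬q3 → ¬¬q3))) ∨ ¬q1): β-rule — branch into ((¬q1 ∧ ¬q1) → (¬q3 ∧ (¬q3 → ¬¬q3)))  //  ¬q1.
          branch 1.1.1 (add ((¬q1 ∧ ¬q1) → (¬q3 ∧ (¬q3 → ¬¬q3)))):
            ((¬q1 ∧ ¬q1) → (¬q3 ∧ (¬q3 → ¬¬q3))): β-rule — branch into ¬(¬q1 ∧ ¬q1)  //  (¬q3 ∧ (¬q3 → ¬¬q3)).
              branch 1.1.1.1 (add ¬(¬q1 ∧ ¬q1)):
                ¬(¬q1 ∧ ¬q1): β-rule — branch into ¬¬q1  //  ¬¬q1.
                  branch 1.1.1.1.1 (add ¬¬q1):
                    ○ open, literals {q1=1, q2=1}.
                  branch 1.1.1.1.2 (add ¬¬q1):
                    ○ open, literals {q1=1, q2=1}.
              branch 1.1.1.2 (add (¬q3 ∧ (¬q3 → ¬¬q3))):
                (¬q3 ∧ (¬q3 → ¬¬q3)): α-rule — add ¬q3, (¬q3 → ¬¬q3).
                (¬q3 → ¬¬q3): β-rule — branch into ¬¬q3  //  ¬¬q3.
                  branch 1.1.1.2.1 (add ¬¬q3):
                    × closes — contains both q3 and ¬q3.
                  branch 1.1.1.2.2 (add ¬¬q3):
                    ¬¬q3: drop double negation, giving q3.
                    × closes — contains both q3 and ¬q3.
          branch 1.1.2 (add ¬q1):
            ○ open, literals {q1=0, q2=1}.
      branch 1.2 (add q4):
        (((¬q1 ∧ ¬q1) → (¬q3 ∧ (¬q3 → ¬¬q3))) ∨ ¬q1): β-rule — branch into ((¬q1 ∧ ¬q1) → (¬q3 ∧ (¬q3 → ¬¬q3)))  //  ¬q1.
          branch 1.2.1 (add ((¬q1 ∧ ¬q1) → (¬q3 ∧ (¬q3 → ¬¬q3)))):
            ((¬q1 ∧ ¬q1) → (¬q3 ∧ (¬q3 → ¬¬q3))): β-rule — branch into ¬(¬q1 ∧ ¬q1)  //  (¬q3 ∧ (¬q3 → ¬¬q3)).
              branch 1.2.1.1 (add ¬(¬q1 ∧ ¬q1)):
                ¬(¬q1 ∧ ¬q1): β-rule — branch into ¬¬q1  //  ¬¬q1.
                  branch 1.2.1.1.1 (add ¬¬q1):
                    ○ open, literals {q1=1, q4=1}.
                  branch 1.2.1.1.2 (add ¬¬q1):
                    ○ open, literals {q1=1, q4=1}.
              branch 1.2.1.2 (add (¬q3 ∧ (¬q3 → ¬¬q3))):
                (¬q3 ∧ (¬q3 → ¬¬q3)): α-rule — add ¬q3, (¬q3 → ¬¬q3).
                (¬q3 → ¬¬q3): β-rule — branch into ¬¬q3  //  ¬¬q3.
                  branch 1.2.1.2.1 (add ¬¬q3):
                    × closes — contains both q3 and ¬q3.
                  branch 1.2.1.2.2 (add ¬¬q3):
                    ¬¬q3: drop double negation, giving q3.
                    × closes — contains both q3 and ¬q3.
          branch 1.2.2 (add ¬q1):
            ○ open, literals {q1=0, q4=1}.
  branch 2 (add ¬(q2 ∨ q4), ¬(((¬q1 ∧ ¬q1) → (¬q3 ∧ (¬q3 → ¬¬q3))) ∨ ¬q1)):
    ¬(q2 ∨ q4): α-rule — add ¬q2, ¬q4.
    ¬(((¬q1 ∧ ¬q1) → (¬q3 ∧ (¬q3 → ¬¬q3))) ∨ ¬q1): α-rule — add ¬((¬q1 ∧ ¬q1) → (¬q3 ∧ (¬q3 → ¬¬q3))), ¬¬q1.
    ¬((¬q1 ∧ ¬q1) → (¬q3 ∧ (¬q3 → ¬¬q3))): α-rule — add (¬q1 ∧ ¬q1), ¬(¬q3 ∧ (¬q3 → ¬¬q3)).
    (¬q1 ∧ ¬q1): α-rule — add ¬q1, ¬q1.
    × closes — contains both q1 and ¬q1.
5 branches closed, 6 open.
Each open branch fixes some atoms; the unmentioned ones are free. Counting distinct full assignments: branch {q1=1, q2=1} (q3, q4) contributes 4 new; branch {q1=1, q2=1} (q3, q4) contributes 0 new; branch {q1=0, q2=1} (q3, q4) contributes 4 new; branch {q1=1, q4=1} (q2, q3) contributes 2 new; branch {q1=1, q4=1} (q2, q3) contributes 0 new; branch {q1=0, q4=1} (q2, q3) contributes 2 new. Total: 12.

12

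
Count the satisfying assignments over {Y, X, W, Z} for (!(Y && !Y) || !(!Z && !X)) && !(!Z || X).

4

Initial set: {T ((!(Y && !Y) || !(!Z && !X)) && !(!Z || X))}.
T ((!(Y && !Y) || !(!Z && !X)) && !(!Z || X)): α-rule — add T (!(Y && !Y) || !(!Z && !X)), T !(!Z || X).
T !(!Z || X): α-rule — add F !Z, F X.
T (!(Y && !Y) || !(!Z && !X)): β-rule — branch into T !(Y && !Y)  //  T !(!Z && !X).
  branch 1 (add T !(Y && !Y)):
    T !(Y && !Y): β-rule — branch into F Y  //  F !Y.
      branch 1.1 (add F Y):
        ○ open, literals {X=F, Y=F, Z=T}.
      branch 1.2 (add F !Y):
        ○ open, literals {X=F, Y=T, Z=T}.
  branch 2 (add T !(!Z && !X)):
    T !(!Z && !X): β-rule — branch into F !Z  //  F !X.
      branch 2.1 (add F !Z):
        ○ open, literals {X=F, Z=T}.
      branch 2.2 (add F !X):
        × closes — contains both X and !X.
1 branch closed, 3 open.
Each open branch fixes some atoms; the unmentioned ones are free. Counting distinct full assignments: branch {X=F, Y=F, Z=T} (W) contributes 2 new; branch {X=F, Y=T, Z=T} (W) contributes 2 new; branch {X=F, Z=T} (Y, W) contributes 0 new. Total: 4.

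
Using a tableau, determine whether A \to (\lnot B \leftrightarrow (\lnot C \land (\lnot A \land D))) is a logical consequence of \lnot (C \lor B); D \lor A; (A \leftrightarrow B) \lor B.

Yes

Initial set: {T \lnot (C \lor B); T (D \lor A); T ((A \leftrightarrow B) \lor B); F (A \to (\lnot B \leftrightarrow (\lnot C \land (\lnot A \land D))))}.
T \lnot (C \lor B): α-rule — add F C, F B.
F (A \to (\lnot B \leftrightarrow (\lnot C \land (\lnot A \land D)))): α-rule — add T A, F (\lnot B \leftrightarrow (\lnot C \land (\lnot A \land D))).
T (D \lor A): β-rule — branch into T D  //  T A.
  branch 1 (add T D):
    T ((A \leftrightarrow B) \lor B): β-rule — branch into T (A \leftrightarrow B)  //  T B.
      branch 1.1 (add T (A \leftrightarrow B)):
        F (\lnot B \leftrightarrow (\lnot C \land (\lnot A \land D))): β-rule — branch into T \lnot B, F (\lnot C \land (\lnot A \land D))  //  F \lnot B, T (\lnot C \land (\lnot A \land D)).
          branch 1.1.1 (add T \lnot B, F (\lnot C \land (\lnot A \land D))):
            T (A \leftrightarrow B): β-rule — branch into T A, T B  //  F A, F B.
              branch 1.1.1.1 (add T A, T B):
                × closes — contains both B and \lnot B.
              branch 1.1.1.2 (add F A, F B):
                × closes — contains both A and \lnot A.
          branch 1.1.2 (add F \lnot B, T (\lnot C \land (\lnot A \land D))):
            × closes — contains both B and \lnot B.
      branch 1.2 (add T B):
        × closes — contains both B and \lnot B.
  branch 2 (add T A):
    T ((A \leftrightarrow B) \lor B): β-rule — branch into T (A \leftrightarrow B)  //  T B.
      branch 2.1 (add T (A \leftrightarrow B)):
        F (\lnot B \leftrightarrow (\lnot C \land (\lnot A \land D))): β-rule — branch into T \lnot B, F (\lnot C \land (\lnot A \land D))  //  F \lnot B, T (\lnot C \land (\lnot A \land D)).
          branch 2.1.1 (add T \lnot B, F (\lnot C \land (\lnot A \land D))):
            T (A \leftrightarrow B): β-rule — branch into T A, T B  //  F A, F B.
              branch 2.1.1.1 (add T A, T B):
                × closes — contains both B and \lnot B.
              branch 2.1.1.2 (add F A, F B):
                × closes — contains both A and \lnot A.
          branch 2.1.2 (add F \lnot B, T (\lnot C \land (\lnot A \land D))):
            × closes — contains both B and \lnot B.
      branch 2.2 (add T B):
        × closes — contains both B and \lnot B.
All 8 branches close.
Every branch closed, so the premises entail the conclusion.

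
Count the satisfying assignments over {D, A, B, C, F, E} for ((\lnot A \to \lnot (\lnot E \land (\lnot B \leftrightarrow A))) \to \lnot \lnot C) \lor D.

50

Initial set: {(((\lnot A \to \lnot (\lnot E \land (\lnot B \leftrightarrow A))) \to \lnot \lnot C) \lor D)}.
(((\lnot A \to \lnot (\lnot E \land (\lnot B \leftrightarrow A))) \to \lnot \lnot C) \lor D): β-rule — branch into ((\lnot A \to \lnot (\lnot E \land (\lnot B \leftrightarrow A))) \to \lnot \lnot C)  //  D.
  branch 1 (add ((\lnot A \to \lnot (\lnot E \land (\lnot B \leftrightarrow A))) \to \lnot \lnot C)):
    ((\lnot A \to \lnot (\lnot E \land (\lnot B \leftrightarrow A))) \to \lnot \lnot C): β-rule — branch into \lnot (\lnot A \to \lnot (\lnot E \land (\lnot B \leftrightarrow A)))  //  \lnot \lnot C.
      branch 1.1 (add \lnot (\lnot A \to \lnot (\lnot E \land (\lnot B \leftrightarrow A)))):
        \lnot (\lnot A \to \lnot (\lnot E \land (\lnot B \leftrightarrow A))): α-rule — add \lnot A, \lnot \lnot (\lnot E \land (\lnot B \leftrightarrow A)).
        \lnot \lnot (\lnot E \land (\lnot B \leftrightarrow A)): α-rule — add \lnot E, (\lnot B \leftrightarrow A).
        (\lnot B \leftrightarrow A): β-rule — branch into \lnot B, A  //  \lnot \lnot B, \lnot A.
          branch 1.1.1 (add \lnot B, A):
            × closes — contains both A and \lnot A.
          branch 1.1.2 (add \lnot \lnot B, \lnot A):
            ○ open, literals {A=F, B=T, E=F}.
      branch 1.2 (add \lnot \lnot C):
        \lnot \lnot C: drop double negation, giving C.
        ○ open, literals {C=T}.
  branch 2 (add D):
    ○ open, literals {D=T}.
1 branch closed, 3 open.
Each open branch fixes some atoms; the unmentioned ones are free. Counting distinct full assignments: branch {A=F, B=T, E=F} (D, C, F) contributes 8 new; branch {C=T} (D, A, B, F, E) contributes 28 new; branch {D=T} (A, B, C, F, E) contributes 14 new. Total: 50.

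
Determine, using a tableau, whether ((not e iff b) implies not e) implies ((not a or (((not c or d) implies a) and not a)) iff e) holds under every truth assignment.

Assume the negation and expand:
Initial set: {F (((not e iff b) implies not e) implies ((not a or (((not c or d) implies a) and not a)) iff e))}.
F (((not e iff b) implies not e) implies ((not a or (((not c or d) implies a) and not a)) iff e)): α-rule — add T ((not e iff b) implies not e), F ((not a or (((not c or d) implies a) and not a)) iff e).
T ((not e iff b) implies not e): β-rule — branch into F (not e iff b)  //  T not e.
  branch 1 (add F (not e iff b)):
    F ((not a or (((not c or d) implies a) and not a)) iff e): β-rule — branch into T (not a or (((not c or d) implies a) and not a)), F e  //  F (not a or (((not c or d) implies a) and not a)), T e.
      branch 1.1 (add T (not a or (((not c or d) implies a) and not a)), F e):
        F (not e iff b): β-rule — branch into T not e, F b  //  F not e, T b.
          branch 1.1.1 (add T not e, F b):
            T (not a or (((not c or d) implies a) and not a)): β-rule — branch into T not a  //  T (((not c or d) implies a) and not a).
              branch 1.1.1.1 (add T not a):
                ○ open, literals {a=false, b=false, e=false}.
              branch 1.1.1.2 (add T (((not c or d) implies a) and not a)):
                T (((not c or d) implies a) and not a): α-rule — add T ((not c or d) implies a), T not a.
                T ((not c or d) implies a): β-rule — branch into F (not c or d)  //  T a.
                  branch 1.1.1.2.1 (add F (not c or d)):
                    F (not c or d): α-rule — add F not c, F d.
                    ○ open, literals {a=false, b=false, c=true, d=false, e=false}.
                  branch 1.1.1.2.2 (add T a):
                    × closes — contains both a and not a.
          branch 1.1.2 (add F not e, T b):
            × closes — contains both e and not e.
      branch 1.2 (add F (not a or (((not c or d) implies a) and not a)), T e):
        F (not a or (((not c or d) implies a) and not a)): α-rule — add F not a, F (((not c or d) implies a) and not a).
        F (not e iff b): β-rule — branch into T not e, F b  //  F not e, T b.
          branch 1.2.1 (add T not e, F b):
            × closes — contains both e and not e.
          branch 1.2.2 (add F not e, T b):
            F (((not c or d) implies a) and not a): β-rule — branch into F ((not c or d) implies a)  //  F not a.
              branch 1.2.2.1 (add F ((not c or d) implies a)):
                F ((not c or d) implies a): α-rule — add T (not c or d), F a.
                × closes — contains both a and not a.
              branch 1.2.2.2 (add F not a):
                ○ open, literals {a=true, b=true, e=true}.
  branch 2 (add T not e):
    F ((not a or (((not c or d) implies a) and not a)) iff e): β-rule — branch into T (not a or (((not c or d) implies a) and not a)), F e  //  F (not a or (((not c or d) implies a) and not a)), T e.
      branch 2.1 (add T (not a or (((not c or d) implies a) and not a)), F e):
        T (not a or (((not c or d) implies a) and not a)): β-rule — branch into T not a  //  T (((not c or d) implies a) and not a).
          branch 2.1.1 (add T not a):
            ○ open, literals {a=false, e=false}.
          branch 2.1.2 (add T (((not c or d) implies a) and not a)):
            T (((not c or d) implies a) and not a): α-rule — add T ((not c or d) implies a), T not a.
            T ((not c or d) implies a): β-rule — branch into F (not c or d)  //  T a.
              branch 2.1.2.1 (add F (not c or d)):
                F (not c or d): α-rule — add F not c, F d.
                ○ open, literals {a=false, c=true, d=false, e=false}.
              branch 2.1.2.2 (add T a):
                × closes — contains both a and not a.
      branch 2.2 (add F (not a or (((not c or d) implies a) and not a)), T e):
        × closes — contains both e and not e.
6 branches closed, 5 open.
An open branch gives a countermodel: a=false, b=false, e=false (unmentioned atoms arbitrary); under it the original formula is false.

Not valid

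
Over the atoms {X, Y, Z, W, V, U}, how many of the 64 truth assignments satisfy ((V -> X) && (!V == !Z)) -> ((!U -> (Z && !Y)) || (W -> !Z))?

63

Initial set: {(((V -> X) && (!V == !Z)) -> ((!U -> (Z && !Y)) || (W -> !Z)))}.
(((V -> X) && (!V == !Z)) -> ((!U -> (Z && !Y)) || (W -> !Z))): β-rule — branch into !((V -> X) && (!V == !Z))  //  ((!U -> (Z && !Y)) || (W -> !Z)).
  branch 1 (add !((V -> X) && (!V == !Z))):
    !((V -> X) && (!V == !Z)): β-rule — branch into !(V -> X)  //  !(!V == !Z).
      branch 1.1 (add !(V -> X)):
        !(V -> X): α-rule — add V, !X.
        ○ open, literals {V=T, X=F}.
      branch 1.2 (add !(!V == !Z)):
        !(!V == !Z): β-rule — branch into !V, !!Z  //  !!V, !Z.
          branch 1.2.1 (add !V, !!Z):
            ○ open, literals {V=F, Z=T}.
          branch 1.2.2 (add !!V, !Z):
            ○ open, literals {V=T, Z=F}.
  branch 2 (add ((!U -> (Z && !Y)) || (W -> !Z))):
    ((!U -> (Z && !Y)) || (W -> !Z)): β-rule — branch into (!U -> (Z && !Y))  //  (W -> !Z).
      branch 2.1 (add (!U -> (Z && !Y))):
        (!U -> (Z && !Y)): β-rule — branch into !!U  //  (Z && !Y).
          branch 2.1.1 (add !!U):
            ○ open, literals {U=T}.
          branch 2.1.2 (add (Z && !Y)):
            (Z && !Y): α-rule — add Z, !Y.
            ○ open, literals {Y=F, Z=T}.
      branch 2.2 (add (W -> !Z)):
        (W -> !Z): β-rule — branch into !W  //  !Z.
          branch 2.2.1 (add !W):
            ○ open, literals {W=F}.
          branch 2.2.2 (add !Z):
            ○ open, literals {Z=F}.
0 branches closed, 7 open.
Each open branch fixes some atoms; the unmentioned ones are free. Counting distinct full assignments: branch {V=T, X=F} (Y, Z, W, U) contributes 16 new; branch {V=F, Z=T} (X, Y, W, U) contributes 16 new; branch {V=T, Z=F} (X, Y, W, U) contributes 8 new; branch {U=T} (X, Y, Z, W, V) contributes 12 new; branch {Y=F, Z=T} (X, W, V, U) contributes 2 new; branch {W=F} (X, Y, Z, V, U) contributes 5 new; branch {Z=F} (X, Y, W, V, U) contributes 4 new. Total: 63.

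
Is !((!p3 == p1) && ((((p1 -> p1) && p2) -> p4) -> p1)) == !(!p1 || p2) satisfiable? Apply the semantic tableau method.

Satisfiable

Initial set: {T (!((!p3 == p1) && ((((p1 -> p1) && p2) -> p4) -> p1)) == !(!p1 || p2))}.
T (!((!p3 == p1) && ((((p1 -> p1) && p2) -> p4) -> p1)) == !(!p1 || p2)): β-rule — branch into T !((!p3 == p1) && ((((p1 -> p1) && p2) -> p4) -> p1)), T !(!p1 || p2)  //  F !((!p3 == p1) && ((((p1 -> p1) && p2) -> p4) -> p1)), F !(!p1 || p2).
  branch 1 (add T !((!p3 == p1) && ((((p1 -> p1) && p2) -> p4) -> p1)), T !(!p1 || p2)):
    T !(!p1 || p2): α-rule — add F !p1, F p2.
    T !((!p3 == p1) && ((((p1 -> p1) && p2) -> p4) -> p1)): β-rule — branch into F (!p3 == p1)  //  F ((((p1 -> p1) && p2) -> p4) -> p1).
      branch 1.1 (add F (!p3 == p1)):
        F (!p3 == p1): β-rule — branch into T !p3, F p1  //  F !p3, T p1.
          branch 1.1.1 (add T !p3, F p1):
            × closes — contains both p1 and !p1.
          branch 1.1.2 (add F !p3, T p1):
            ○ open, literals {p1=1, p2=0, p3=1}.
      branch 1.2 (add F ((((p1 -> p1) && p2) -> p4) -> p1)):
        F ((((p1 -> p1) && p2) -> p4) -> p1): α-rule — add T (((p1 -> p1) && p2) -> p4), F p1.
        × closes — contains both p1 and !p1.
  branch 2 (add F !((!p3 == p1) && ((((p1 -> p1) && p2) -> p4) -> p1)), F !(!p1 || p2)):
    F !((!p3 == p1) && ((((p1 -> p1) && p2) -> p4) -> p1)): α-rule — add T (!p3 == p1), T ((((p1 -> p1) && p2) -> p4) -> p1).
    F !(!p1 || p2): β-rule — branch into T !p1  //  T p2.
      branch 2.1 (add T !p1):
        T (!p3 == p1): β-rule — branch into T !p3, T p1  //  F !p3, F p1.
          branch 2.1.1 (add T !p3, T p1):
            × closes — contains both p1 and !p1.
          branch 2.1.2 (add F !p3, F p1):
            T ((((p1 -> p1) && p2) -> p4) -> p1): β-rule — branch into F (((p1 -> p1) && p2) -> p4)  //  T p1.
              branch 2.1.2.1 (add F (((p1 -> p1) && p2) -> p4)):
                F (((p1 -> p1) && p2) -> p4): α-rule — add T ((p1 -> p1) && p2), F p4.
                T ((p1 -> p1) && p2): α-rule — add T (p1 -> p1), T p2.
                T (p1 -> p1): β-rule — branch into F p1  //  T p1.
                  branch 2.1.2.1.1 (add F p1):
                    ○ open, literals {p1=0, p2=1, p3=1, p4=0}.
                  branch 2.1.2.1.2 (add T p1):
                    × closes — contains both p1 and !p1.
              branch 2.1.2.2 (add T p1):
                × closes — contains both p1 and !p1.
      branch 2.2 (add T p2):
        T (!p3 == p1): β-rule — branch into T !p3, T p1  //  F !p3, F p1.
          branch 2.2.1 (add T !p3, T p1):
            T ((((p1 -> p1) && p2) -> p4) -> p1): β-rule — branch into F (((p1 -> p1) && p2) -> p4)  //  T p1.
              branch 2.2.1.1 (add F (((p1 -> p1) && p2) -> p4)):
                F (((p1 -> p1) && p2) -> p4): α-rule — add T ((p1 -> p1) && p2), F p4.
                T ((p1 -> p1) && p2): α-rule — add T (p1 -> p1), T p2.
                T (p1 -> p1): β-rule — branch into F p1  //  T p1.
                  branch 2.2.1.1.1 (add F p1):
                    × closes — contains both p1 and !p1.
                  branch 2.2.1.1.2 (add T p1):
                    ○ open, literals {p1=1, p2=1, p3=0, p4=0}.
              branch 2.2.1.2 (add T p1):
                ○ open, literals {p1=1, p2=1, p3=0}.
          branch 2.2.2 (add F !p3, F p1):
            T ((((p1 -> p1) && p2) -> p4) -> p1): β-rule — branch into F (((p1 -> p1) && p2) -> p4)  //  T p1.
              branch 2.2.2.1 (add F (((p1 -> p1) && p2) -> p4)):
                F (((p1 -> p1) && p2) -> p4): α-rule — add T ((p1 -> p1) && p2), F p4.
                T ((p1 -> p1) && p2): α-rule — add T (p1 -> p1), T p2.
                T (p1 -> p1): β-rule — branch into F p1  //  T p1.
                  branch 2.2.2.1.1 (add F p1):
                    ○ open, literals {p1=0, p2=1, p3=1, p4=0}.
                  branch 2.2.2.1.2 (add T p1):
                    × closes — contains both p1 and !p1.
              branch 2.2.2.2 (add T p1):
                × closes — contains both p1 and !p1.
8 branches closed, 5 open.
An open branch gives a satisfying assignment: p1=1, p2=0, p3=1.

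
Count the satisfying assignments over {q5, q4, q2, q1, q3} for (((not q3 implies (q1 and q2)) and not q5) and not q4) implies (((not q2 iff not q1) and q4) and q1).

27

Initial set: {((((not q3 implies (q1 and q2)) and not q5) and not q4) implies (((not q2 iff not q1) and q4) and q1))}.
((((not q3 implies (q1 and q2)) and not q5) and not q4) implies (((not q2 iff not q1) and q4) and q1)): β-rule — branch into not (((not q3 implies (q1 and q2)) and not q5) and not q4)  //  (((not q2 iff not q1) and q4) and q1).
  branch 1 (add not (((not q3 implies (q1 and q2)) and not q5) and not q4)):
    not (((not q3 implies (q1 and q2)) and not q5) and not q4): β-rule — branch into not ((not q3 implies (q1 and q2)) and not q5)  //  not not q4.
      branch 1.1 (add not ((not q3 implies (q1 and q2)) and not q5)):
        not ((not q3 implies (q1 and q2)) and not q5): β-rule — branch into not (not q3 implies (q1 and q2))  //  not not q5.
          branch 1.1.1 (add not (not q3 implies (q1 and q2))):
            not (not q3 implies (q1 and q2)): α-rule — add not q3, not (q1 and q2).
            not (q1 and q2): β-rule — branch into not q1  //  not q2.
              branch 1.1.1.1 (add not q1):
                ○ open, literals {q1=0, q3=0}.
              branch 1.1.1.2 (add not q2):
                ○ open, literals {q2=0, q3=0}.
          branch 1.1.2 (add not not q5):
            ○ open, literals {q5=1}.
      branch 1.2 (add not not q4):
        ○ open, literals {q4=1}.
  branch 2 (add (((not q2 iff not q1) and q4) and q1)):
    (((not q2 iff not q1) and q4) and q1): α-rule — add ((not q2 iff not q1) and q4), q1.
    ((not q2 iff not q1) and q4): α-rule — add (not q2 iff not q1), q4.
    (not q2 iff not q1): β-rule — branch into not q2, not q1  //  not not q2, not not q1.
      branch 2.1 (add not q2, not q1):
        × closes — contains both q1 and not q1.
      branch 2.2 (add not not q2, not not q1):
        ○ open, literals {q1=1, q2=1, q4=1}.
1 branch closed, 5 open.
Each open branch fixes some atoms; the unmentioned ones are free. Counting distinct full assignments: branch {q1=0, q3=0} (q5, q4, q2) contributes 8 new; branch {q2=0, q3=0} (q5, q4, q1) contributes 4 new; branch {q5=1} (q4, q2, q1, q3) contributes 10 new; branch {q4=1} (q5, q2, q1, q3) contributes 5 new; branch {q1=1, q2=1, q4=1} (q5, q3) contributes 0 new. Total: 27.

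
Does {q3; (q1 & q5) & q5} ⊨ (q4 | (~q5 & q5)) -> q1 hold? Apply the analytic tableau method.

Initial set: {q3; ((q1 & q5) & q5); ~((q4 | (~q5 & q5)) -> q1)}.
((q1 & q5) & q5): α-rule — add (q1 & q5), q5.
~((q4 | (~q5 & q5)) -> q1): α-rule — add (q4 | (~q5 & q5)), ~q1.
(q1 & q5): α-rule — add q1, q5.
× closes — contains both q1 and ~q1.
All 1 branch closes.
Every branch closed, so the premises entail the conclusion.

Yes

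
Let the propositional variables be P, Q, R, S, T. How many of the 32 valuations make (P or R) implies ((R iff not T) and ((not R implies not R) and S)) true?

14

Initial set: {((P or R) implies ((R iff not T) and ((not R implies not R) and S)))}.
((P or R) implies ((R iff not T) and ((not R implies not R) and S))): β-rule — branch into not (P or R)  //  ((R iff not T) and ((not R implies not R) and S)).
  branch 1 (add not (P or R)):
    not (P or R): α-rule — add not P, not R.
    ○ open, literals {P=false, R=false}.
  branch 2 (add ((R iff not T) and ((not R implies not R) and S))):
    ((R iff not T) and ((not R implies not R) and S)): α-rule — add (R iff not T), ((not R implies not R) and S).
    ((not R implies not R) and S): α-rule — add (not R implies not R), S.
    (R iff not T): β-rule — branch into R, not T  //  not R, not not T.
      branch 2.1 (add R, not T):
        (not R implies not R): β-rule — branch into not not R  //  not R.
          branch 2.1.1 (add not not R):
            ○ open, literals {R=true, S=true, T=false}.
          branch 2.1.2 (add not R):
            × closes — contains both R and not R.
      branch 2.2 (add not R, not not T):
        (not R implies not R): β-rule — branch into not not R  //  not R.
          branch 2.2.1 (add not not R):
            × closes — contains both R and not R.
          branch 2.2.2 (add not R):
            ○ open, literals {R=false, S=true, T=true}.
2 branches closed, 3 open.
Each open branch fixes some atoms; the unmentioned ones are free. Counting distinct full assignments: branch {P=false, R=false} (Q, S, T) contributes 8 new; branch {R=true, S=true, T=false} (P, Q) contributes 4 new; branch {R=false, S=true, T=true} (P, Q) contributes 2 new. Total: 14.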